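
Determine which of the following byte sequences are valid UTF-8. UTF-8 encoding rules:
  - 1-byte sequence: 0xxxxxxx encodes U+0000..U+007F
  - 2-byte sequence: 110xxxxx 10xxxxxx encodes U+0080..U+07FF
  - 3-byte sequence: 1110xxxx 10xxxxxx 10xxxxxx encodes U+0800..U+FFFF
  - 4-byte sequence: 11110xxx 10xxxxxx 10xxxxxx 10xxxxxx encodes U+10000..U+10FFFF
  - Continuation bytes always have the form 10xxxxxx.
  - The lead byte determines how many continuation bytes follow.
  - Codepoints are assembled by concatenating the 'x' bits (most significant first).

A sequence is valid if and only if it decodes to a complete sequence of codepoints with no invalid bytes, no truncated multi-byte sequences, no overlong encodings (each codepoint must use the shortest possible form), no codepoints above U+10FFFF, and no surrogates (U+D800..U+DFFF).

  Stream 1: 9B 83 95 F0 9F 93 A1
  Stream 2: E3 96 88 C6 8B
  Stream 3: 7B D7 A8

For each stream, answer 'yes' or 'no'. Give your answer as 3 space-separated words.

Stream 1: error at byte offset 0. INVALID
Stream 2: decodes cleanly. VALID
Stream 3: decodes cleanly. VALID

Answer: no yes yes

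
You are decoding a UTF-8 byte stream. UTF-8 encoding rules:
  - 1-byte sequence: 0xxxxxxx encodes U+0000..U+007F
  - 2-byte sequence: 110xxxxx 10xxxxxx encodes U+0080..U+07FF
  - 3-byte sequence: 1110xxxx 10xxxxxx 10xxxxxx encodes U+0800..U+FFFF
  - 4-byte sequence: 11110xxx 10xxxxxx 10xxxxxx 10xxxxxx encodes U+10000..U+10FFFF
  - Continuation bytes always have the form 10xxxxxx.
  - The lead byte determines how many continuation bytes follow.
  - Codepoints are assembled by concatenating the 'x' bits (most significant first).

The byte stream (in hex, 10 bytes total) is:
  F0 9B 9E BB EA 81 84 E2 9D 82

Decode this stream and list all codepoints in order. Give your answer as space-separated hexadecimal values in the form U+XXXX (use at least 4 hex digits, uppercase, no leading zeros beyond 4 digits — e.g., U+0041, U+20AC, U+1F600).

Answer: U+1B7BB U+A044 U+2742

Derivation:
Byte[0]=F0: 4-byte lead, need 3 cont bytes. acc=0x0
Byte[1]=9B: continuation. acc=(acc<<6)|0x1B=0x1B
Byte[2]=9E: continuation. acc=(acc<<6)|0x1E=0x6DE
Byte[3]=BB: continuation. acc=(acc<<6)|0x3B=0x1B7BB
Completed: cp=U+1B7BB (starts at byte 0)
Byte[4]=EA: 3-byte lead, need 2 cont bytes. acc=0xA
Byte[5]=81: continuation. acc=(acc<<6)|0x01=0x281
Byte[6]=84: continuation. acc=(acc<<6)|0x04=0xA044
Completed: cp=U+A044 (starts at byte 4)
Byte[7]=E2: 3-byte lead, need 2 cont bytes. acc=0x2
Byte[8]=9D: continuation. acc=(acc<<6)|0x1D=0x9D
Byte[9]=82: continuation. acc=(acc<<6)|0x02=0x2742
Completed: cp=U+2742 (starts at byte 7)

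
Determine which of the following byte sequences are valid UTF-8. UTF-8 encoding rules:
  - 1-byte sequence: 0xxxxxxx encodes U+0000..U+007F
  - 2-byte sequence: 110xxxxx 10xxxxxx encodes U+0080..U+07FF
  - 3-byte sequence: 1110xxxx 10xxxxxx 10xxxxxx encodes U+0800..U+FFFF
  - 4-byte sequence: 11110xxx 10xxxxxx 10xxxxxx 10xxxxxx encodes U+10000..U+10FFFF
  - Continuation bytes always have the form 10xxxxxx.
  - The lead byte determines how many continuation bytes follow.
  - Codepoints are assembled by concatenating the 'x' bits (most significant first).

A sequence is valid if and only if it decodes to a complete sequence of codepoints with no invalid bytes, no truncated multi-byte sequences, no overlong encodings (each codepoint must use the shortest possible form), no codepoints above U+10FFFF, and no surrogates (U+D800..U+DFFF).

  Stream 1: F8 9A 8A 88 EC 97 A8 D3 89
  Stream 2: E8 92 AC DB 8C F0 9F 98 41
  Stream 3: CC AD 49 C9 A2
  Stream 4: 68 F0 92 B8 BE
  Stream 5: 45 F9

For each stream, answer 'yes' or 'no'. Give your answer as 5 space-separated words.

Answer: no no yes yes no

Derivation:
Stream 1: error at byte offset 0. INVALID
Stream 2: error at byte offset 8. INVALID
Stream 3: decodes cleanly. VALID
Stream 4: decodes cleanly. VALID
Stream 5: error at byte offset 1. INVALID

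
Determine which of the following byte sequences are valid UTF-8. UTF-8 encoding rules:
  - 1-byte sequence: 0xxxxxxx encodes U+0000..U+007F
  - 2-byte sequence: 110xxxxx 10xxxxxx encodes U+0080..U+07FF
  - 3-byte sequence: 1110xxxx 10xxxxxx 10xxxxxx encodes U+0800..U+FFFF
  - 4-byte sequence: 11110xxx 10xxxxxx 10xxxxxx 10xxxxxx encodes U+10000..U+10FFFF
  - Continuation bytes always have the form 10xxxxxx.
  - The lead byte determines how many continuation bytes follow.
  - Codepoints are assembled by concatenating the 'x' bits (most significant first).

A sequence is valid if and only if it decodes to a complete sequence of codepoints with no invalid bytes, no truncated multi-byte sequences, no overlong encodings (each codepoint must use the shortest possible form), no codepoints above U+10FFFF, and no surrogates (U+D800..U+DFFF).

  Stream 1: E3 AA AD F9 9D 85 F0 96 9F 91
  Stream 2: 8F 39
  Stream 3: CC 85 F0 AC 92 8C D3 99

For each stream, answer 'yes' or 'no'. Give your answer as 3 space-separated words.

Stream 1: error at byte offset 3. INVALID
Stream 2: error at byte offset 0. INVALID
Stream 3: decodes cleanly. VALID

Answer: no no yes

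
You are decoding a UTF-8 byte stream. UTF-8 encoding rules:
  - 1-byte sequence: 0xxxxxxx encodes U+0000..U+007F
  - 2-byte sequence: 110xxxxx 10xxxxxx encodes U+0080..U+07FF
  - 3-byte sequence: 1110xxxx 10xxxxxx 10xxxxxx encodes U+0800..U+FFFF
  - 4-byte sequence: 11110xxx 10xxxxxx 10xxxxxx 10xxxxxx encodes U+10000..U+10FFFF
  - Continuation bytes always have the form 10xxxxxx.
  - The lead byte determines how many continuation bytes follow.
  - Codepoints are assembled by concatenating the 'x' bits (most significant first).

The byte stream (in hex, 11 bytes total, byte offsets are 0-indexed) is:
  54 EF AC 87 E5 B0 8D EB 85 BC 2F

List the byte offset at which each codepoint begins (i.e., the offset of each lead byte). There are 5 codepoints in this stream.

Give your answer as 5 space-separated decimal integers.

Byte[0]=54: 1-byte ASCII. cp=U+0054
Byte[1]=EF: 3-byte lead, need 2 cont bytes. acc=0xF
Byte[2]=AC: continuation. acc=(acc<<6)|0x2C=0x3EC
Byte[3]=87: continuation. acc=(acc<<6)|0x07=0xFB07
Completed: cp=U+FB07 (starts at byte 1)
Byte[4]=E5: 3-byte lead, need 2 cont bytes. acc=0x5
Byte[5]=B0: continuation. acc=(acc<<6)|0x30=0x170
Byte[6]=8D: continuation. acc=(acc<<6)|0x0D=0x5C0D
Completed: cp=U+5C0D (starts at byte 4)
Byte[7]=EB: 3-byte lead, need 2 cont bytes. acc=0xB
Byte[8]=85: continuation. acc=(acc<<6)|0x05=0x2C5
Byte[9]=BC: continuation. acc=(acc<<6)|0x3C=0xB17C
Completed: cp=U+B17C (starts at byte 7)
Byte[10]=2F: 1-byte ASCII. cp=U+002F

Answer: 0 1 4 7 10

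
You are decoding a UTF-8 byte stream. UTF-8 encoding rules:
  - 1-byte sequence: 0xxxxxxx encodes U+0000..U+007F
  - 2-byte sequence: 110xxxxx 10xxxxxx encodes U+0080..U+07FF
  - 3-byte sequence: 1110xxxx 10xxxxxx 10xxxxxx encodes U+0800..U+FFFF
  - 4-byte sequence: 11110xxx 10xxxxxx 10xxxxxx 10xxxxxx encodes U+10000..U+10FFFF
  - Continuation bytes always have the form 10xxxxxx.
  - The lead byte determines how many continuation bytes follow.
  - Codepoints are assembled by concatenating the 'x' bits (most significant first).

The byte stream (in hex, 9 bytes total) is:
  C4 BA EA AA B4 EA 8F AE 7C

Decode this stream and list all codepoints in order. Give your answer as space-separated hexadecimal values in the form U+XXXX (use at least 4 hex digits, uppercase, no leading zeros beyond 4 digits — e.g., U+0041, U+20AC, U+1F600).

Byte[0]=C4: 2-byte lead, need 1 cont bytes. acc=0x4
Byte[1]=BA: continuation. acc=(acc<<6)|0x3A=0x13A
Completed: cp=U+013A (starts at byte 0)
Byte[2]=EA: 3-byte lead, need 2 cont bytes. acc=0xA
Byte[3]=AA: continuation. acc=(acc<<6)|0x2A=0x2AA
Byte[4]=B4: continuation. acc=(acc<<6)|0x34=0xAAB4
Completed: cp=U+AAB4 (starts at byte 2)
Byte[5]=EA: 3-byte lead, need 2 cont bytes. acc=0xA
Byte[6]=8F: continuation. acc=(acc<<6)|0x0F=0x28F
Byte[7]=AE: continuation. acc=(acc<<6)|0x2E=0xA3EE
Completed: cp=U+A3EE (starts at byte 5)
Byte[8]=7C: 1-byte ASCII. cp=U+007C

Answer: U+013A U+AAB4 U+A3EE U+007C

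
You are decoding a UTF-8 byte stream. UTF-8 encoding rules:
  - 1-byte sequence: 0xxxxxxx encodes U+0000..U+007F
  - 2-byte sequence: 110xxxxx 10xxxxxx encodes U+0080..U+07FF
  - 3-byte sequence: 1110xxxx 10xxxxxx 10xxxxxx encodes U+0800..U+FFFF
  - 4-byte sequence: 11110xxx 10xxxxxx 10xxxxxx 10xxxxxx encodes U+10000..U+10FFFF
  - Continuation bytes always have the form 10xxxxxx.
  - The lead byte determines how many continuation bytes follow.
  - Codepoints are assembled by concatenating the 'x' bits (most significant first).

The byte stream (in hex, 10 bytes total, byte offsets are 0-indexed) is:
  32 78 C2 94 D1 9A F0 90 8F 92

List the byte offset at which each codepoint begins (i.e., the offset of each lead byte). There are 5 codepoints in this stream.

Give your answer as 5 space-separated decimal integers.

Answer: 0 1 2 4 6

Derivation:
Byte[0]=32: 1-byte ASCII. cp=U+0032
Byte[1]=78: 1-byte ASCII. cp=U+0078
Byte[2]=C2: 2-byte lead, need 1 cont bytes. acc=0x2
Byte[3]=94: continuation. acc=(acc<<6)|0x14=0x94
Completed: cp=U+0094 (starts at byte 2)
Byte[4]=D1: 2-byte lead, need 1 cont bytes. acc=0x11
Byte[5]=9A: continuation. acc=(acc<<6)|0x1A=0x45A
Completed: cp=U+045A (starts at byte 4)
Byte[6]=F0: 4-byte lead, need 3 cont bytes. acc=0x0
Byte[7]=90: continuation. acc=(acc<<6)|0x10=0x10
Byte[8]=8F: continuation. acc=(acc<<6)|0x0F=0x40F
Byte[9]=92: continuation. acc=(acc<<6)|0x12=0x103D2
Completed: cp=U+103D2 (starts at byte 6)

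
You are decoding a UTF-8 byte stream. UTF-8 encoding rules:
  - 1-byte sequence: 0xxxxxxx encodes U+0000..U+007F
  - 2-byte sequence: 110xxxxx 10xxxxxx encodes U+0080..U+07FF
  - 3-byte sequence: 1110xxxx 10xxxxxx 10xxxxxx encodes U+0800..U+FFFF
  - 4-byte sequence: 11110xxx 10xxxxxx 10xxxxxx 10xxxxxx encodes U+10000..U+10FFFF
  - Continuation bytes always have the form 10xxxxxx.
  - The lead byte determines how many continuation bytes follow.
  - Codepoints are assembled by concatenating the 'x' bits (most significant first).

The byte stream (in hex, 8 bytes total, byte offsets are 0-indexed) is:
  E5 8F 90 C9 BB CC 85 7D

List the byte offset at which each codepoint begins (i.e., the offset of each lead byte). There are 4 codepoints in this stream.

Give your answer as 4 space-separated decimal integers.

Answer: 0 3 5 7

Derivation:
Byte[0]=E5: 3-byte lead, need 2 cont bytes. acc=0x5
Byte[1]=8F: continuation. acc=(acc<<6)|0x0F=0x14F
Byte[2]=90: continuation. acc=(acc<<6)|0x10=0x53D0
Completed: cp=U+53D0 (starts at byte 0)
Byte[3]=C9: 2-byte lead, need 1 cont bytes. acc=0x9
Byte[4]=BB: continuation. acc=(acc<<6)|0x3B=0x27B
Completed: cp=U+027B (starts at byte 3)
Byte[5]=CC: 2-byte lead, need 1 cont bytes. acc=0xC
Byte[6]=85: continuation. acc=(acc<<6)|0x05=0x305
Completed: cp=U+0305 (starts at byte 5)
Byte[7]=7D: 1-byte ASCII. cp=U+007D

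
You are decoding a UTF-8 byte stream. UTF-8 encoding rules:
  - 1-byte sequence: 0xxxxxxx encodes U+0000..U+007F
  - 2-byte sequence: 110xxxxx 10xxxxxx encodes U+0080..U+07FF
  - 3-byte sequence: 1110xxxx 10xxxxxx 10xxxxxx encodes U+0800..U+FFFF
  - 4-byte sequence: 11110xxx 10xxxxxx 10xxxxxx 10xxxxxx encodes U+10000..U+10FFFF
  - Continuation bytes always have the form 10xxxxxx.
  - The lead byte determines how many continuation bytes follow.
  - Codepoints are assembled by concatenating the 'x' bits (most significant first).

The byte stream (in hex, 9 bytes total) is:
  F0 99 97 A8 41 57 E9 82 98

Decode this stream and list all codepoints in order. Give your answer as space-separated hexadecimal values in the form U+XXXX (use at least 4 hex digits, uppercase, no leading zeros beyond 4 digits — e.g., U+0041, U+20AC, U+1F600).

Byte[0]=F0: 4-byte lead, need 3 cont bytes. acc=0x0
Byte[1]=99: continuation. acc=(acc<<6)|0x19=0x19
Byte[2]=97: continuation. acc=(acc<<6)|0x17=0x657
Byte[3]=A8: continuation. acc=(acc<<6)|0x28=0x195E8
Completed: cp=U+195E8 (starts at byte 0)
Byte[4]=41: 1-byte ASCII. cp=U+0041
Byte[5]=57: 1-byte ASCII. cp=U+0057
Byte[6]=E9: 3-byte lead, need 2 cont bytes. acc=0x9
Byte[7]=82: continuation. acc=(acc<<6)|0x02=0x242
Byte[8]=98: continuation. acc=(acc<<6)|0x18=0x9098
Completed: cp=U+9098 (starts at byte 6)

Answer: U+195E8 U+0041 U+0057 U+9098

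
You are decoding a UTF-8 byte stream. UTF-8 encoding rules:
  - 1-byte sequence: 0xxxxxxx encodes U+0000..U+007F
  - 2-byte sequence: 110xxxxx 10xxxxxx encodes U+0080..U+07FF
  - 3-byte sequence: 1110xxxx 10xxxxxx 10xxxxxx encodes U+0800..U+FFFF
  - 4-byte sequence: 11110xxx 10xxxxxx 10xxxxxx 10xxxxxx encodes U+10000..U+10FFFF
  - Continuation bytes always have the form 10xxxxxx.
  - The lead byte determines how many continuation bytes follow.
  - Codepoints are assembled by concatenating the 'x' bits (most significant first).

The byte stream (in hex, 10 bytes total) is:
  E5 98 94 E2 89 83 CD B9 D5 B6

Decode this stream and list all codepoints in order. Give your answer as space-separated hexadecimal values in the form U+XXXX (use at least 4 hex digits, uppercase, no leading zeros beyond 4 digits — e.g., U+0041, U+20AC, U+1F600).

Byte[0]=E5: 3-byte lead, need 2 cont bytes. acc=0x5
Byte[1]=98: continuation. acc=(acc<<6)|0x18=0x158
Byte[2]=94: continuation. acc=(acc<<6)|0x14=0x5614
Completed: cp=U+5614 (starts at byte 0)
Byte[3]=E2: 3-byte lead, need 2 cont bytes. acc=0x2
Byte[4]=89: continuation. acc=(acc<<6)|0x09=0x89
Byte[5]=83: continuation. acc=(acc<<6)|0x03=0x2243
Completed: cp=U+2243 (starts at byte 3)
Byte[6]=CD: 2-byte lead, need 1 cont bytes. acc=0xD
Byte[7]=B9: continuation. acc=(acc<<6)|0x39=0x379
Completed: cp=U+0379 (starts at byte 6)
Byte[8]=D5: 2-byte lead, need 1 cont bytes. acc=0x15
Byte[9]=B6: continuation. acc=(acc<<6)|0x36=0x576
Completed: cp=U+0576 (starts at byte 8)

Answer: U+5614 U+2243 U+0379 U+0576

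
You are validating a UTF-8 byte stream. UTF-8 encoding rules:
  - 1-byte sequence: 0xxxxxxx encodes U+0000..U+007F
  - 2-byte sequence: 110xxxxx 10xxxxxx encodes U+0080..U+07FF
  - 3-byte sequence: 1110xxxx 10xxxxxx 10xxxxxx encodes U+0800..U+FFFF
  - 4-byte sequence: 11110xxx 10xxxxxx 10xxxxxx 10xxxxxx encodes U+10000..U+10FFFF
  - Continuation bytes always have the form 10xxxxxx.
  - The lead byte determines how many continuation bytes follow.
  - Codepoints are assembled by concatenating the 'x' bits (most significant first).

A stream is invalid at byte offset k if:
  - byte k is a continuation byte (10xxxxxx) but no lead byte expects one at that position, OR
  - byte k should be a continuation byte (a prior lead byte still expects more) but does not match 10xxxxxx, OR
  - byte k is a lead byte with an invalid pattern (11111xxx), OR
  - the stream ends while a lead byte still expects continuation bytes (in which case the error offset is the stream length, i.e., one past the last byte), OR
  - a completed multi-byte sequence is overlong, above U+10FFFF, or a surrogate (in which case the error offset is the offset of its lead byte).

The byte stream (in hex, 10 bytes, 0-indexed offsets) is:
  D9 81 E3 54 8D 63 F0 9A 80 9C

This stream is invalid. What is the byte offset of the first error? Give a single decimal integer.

Byte[0]=D9: 2-byte lead, need 1 cont bytes. acc=0x19
Byte[1]=81: continuation. acc=(acc<<6)|0x01=0x641
Completed: cp=U+0641 (starts at byte 0)
Byte[2]=E3: 3-byte lead, need 2 cont bytes. acc=0x3
Byte[3]=54: expected 10xxxxxx continuation. INVALID

Answer: 3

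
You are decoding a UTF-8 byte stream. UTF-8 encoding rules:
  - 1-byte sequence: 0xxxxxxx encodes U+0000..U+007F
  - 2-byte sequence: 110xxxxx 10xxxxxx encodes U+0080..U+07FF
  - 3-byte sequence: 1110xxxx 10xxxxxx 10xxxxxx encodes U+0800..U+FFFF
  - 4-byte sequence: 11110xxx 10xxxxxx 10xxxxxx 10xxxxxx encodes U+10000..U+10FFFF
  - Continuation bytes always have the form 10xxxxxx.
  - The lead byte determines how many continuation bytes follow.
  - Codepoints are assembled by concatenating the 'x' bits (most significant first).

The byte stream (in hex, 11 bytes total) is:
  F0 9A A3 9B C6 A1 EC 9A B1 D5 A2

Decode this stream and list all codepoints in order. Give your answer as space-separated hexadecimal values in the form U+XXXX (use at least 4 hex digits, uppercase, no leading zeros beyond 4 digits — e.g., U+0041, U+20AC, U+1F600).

Byte[0]=F0: 4-byte lead, need 3 cont bytes. acc=0x0
Byte[1]=9A: continuation. acc=(acc<<6)|0x1A=0x1A
Byte[2]=A3: continuation. acc=(acc<<6)|0x23=0x6A3
Byte[3]=9B: continuation. acc=(acc<<6)|0x1B=0x1A8DB
Completed: cp=U+1A8DB (starts at byte 0)
Byte[4]=C6: 2-byte lead, need 1 cont bytes. acc=0x6
Byte[5]=A1: continuation. acc=(acc<<6)|0x21=0x1A1
Completed: cp=U+01A1 (starts at byte 4)
Byte[6]=EC: 3-byte lead, need 2 cont bytes. acc=0xC
Byte[7]=9A: continuation. acc=(acc<<6)|0x1A=0x31A
Byte[8]=B1: continuation. acc=(acc<<6)|0x31=0xC6B1
Completed: cp=U+C6B1 (starts at byte 6)
Byte[9]=D5: 2-byte lead, need 1 cont bytes. acc=0x15
Byte[10]=A2: continuation. acc=(acc<<6)|0x22=0x562
Completed: cp=U+0562 (starts at byte 9)

Answer: U+1A8DB U+01A1 U+C6B1 U+0562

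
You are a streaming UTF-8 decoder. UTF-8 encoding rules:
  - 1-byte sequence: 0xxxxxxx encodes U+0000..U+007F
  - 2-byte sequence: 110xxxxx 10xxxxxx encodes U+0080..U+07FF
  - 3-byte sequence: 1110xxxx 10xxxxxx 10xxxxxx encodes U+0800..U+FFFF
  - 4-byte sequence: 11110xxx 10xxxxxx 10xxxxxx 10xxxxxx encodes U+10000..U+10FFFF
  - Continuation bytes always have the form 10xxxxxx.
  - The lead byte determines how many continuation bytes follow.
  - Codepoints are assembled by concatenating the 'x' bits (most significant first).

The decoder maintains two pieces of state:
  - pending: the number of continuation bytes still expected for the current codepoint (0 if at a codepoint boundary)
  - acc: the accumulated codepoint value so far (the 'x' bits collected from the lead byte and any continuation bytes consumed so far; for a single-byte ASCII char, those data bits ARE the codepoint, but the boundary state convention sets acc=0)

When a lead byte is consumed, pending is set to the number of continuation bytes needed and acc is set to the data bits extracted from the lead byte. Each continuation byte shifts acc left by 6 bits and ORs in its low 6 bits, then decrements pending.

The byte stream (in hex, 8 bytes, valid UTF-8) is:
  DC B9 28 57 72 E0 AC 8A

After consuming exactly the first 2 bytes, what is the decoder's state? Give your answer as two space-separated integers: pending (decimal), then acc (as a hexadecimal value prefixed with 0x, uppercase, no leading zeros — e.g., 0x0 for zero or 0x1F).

Byte[0]=DC: 2-byte lead. pending=1, acc=0x1C
Byte[1]=B9: continuation. acc=(acc<<6)|0x39=0x739, pending=0

Answer: 0 0x739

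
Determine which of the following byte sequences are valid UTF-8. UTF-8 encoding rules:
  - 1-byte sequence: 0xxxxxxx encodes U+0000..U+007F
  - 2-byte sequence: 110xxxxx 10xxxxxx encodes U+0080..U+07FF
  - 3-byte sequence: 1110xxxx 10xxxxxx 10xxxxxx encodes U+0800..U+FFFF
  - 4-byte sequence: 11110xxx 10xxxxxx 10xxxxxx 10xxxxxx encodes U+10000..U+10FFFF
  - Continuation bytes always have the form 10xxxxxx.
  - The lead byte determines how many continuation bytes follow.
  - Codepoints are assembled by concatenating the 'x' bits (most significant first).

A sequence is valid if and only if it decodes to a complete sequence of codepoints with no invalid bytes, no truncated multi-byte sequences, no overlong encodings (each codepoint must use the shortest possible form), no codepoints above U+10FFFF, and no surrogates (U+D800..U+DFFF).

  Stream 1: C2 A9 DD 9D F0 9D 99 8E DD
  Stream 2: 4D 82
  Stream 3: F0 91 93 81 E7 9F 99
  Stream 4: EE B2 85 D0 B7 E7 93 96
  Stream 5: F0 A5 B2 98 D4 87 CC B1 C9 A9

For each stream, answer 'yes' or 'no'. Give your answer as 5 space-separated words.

Stream 1: error at byte offset 9. INVALID
Stream 2: error at byte offset 1. INVALID
Stream 3: decodes cleanly. VALID
Stream 4: decodes cleanly. VALID
Stream 5: decodes cleanly. VALID

Answer: no no yes yes yes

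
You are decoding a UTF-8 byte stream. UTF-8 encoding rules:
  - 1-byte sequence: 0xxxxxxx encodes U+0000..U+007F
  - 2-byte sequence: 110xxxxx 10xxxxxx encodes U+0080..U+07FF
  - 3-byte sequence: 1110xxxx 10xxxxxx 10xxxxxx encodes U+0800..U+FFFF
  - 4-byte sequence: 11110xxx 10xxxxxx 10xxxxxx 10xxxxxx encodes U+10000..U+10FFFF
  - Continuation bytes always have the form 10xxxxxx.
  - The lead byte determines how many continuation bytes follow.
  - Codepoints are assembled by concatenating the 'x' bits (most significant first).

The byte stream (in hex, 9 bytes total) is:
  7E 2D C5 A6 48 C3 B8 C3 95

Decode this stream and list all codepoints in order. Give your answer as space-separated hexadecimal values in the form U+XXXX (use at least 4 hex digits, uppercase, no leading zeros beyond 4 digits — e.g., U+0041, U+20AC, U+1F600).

Answer: U+007E U+002D U+0166 U+0048 U+00F8 U+00D5

Derivation:
Byte[0]=7E: 1-byte ASCII. cp=U+007E
Byte[1]=2D: 1-byte ASCII. cp=U+002D
Byte[2]=C5: 2-byte lead, need 1 cont bytes. acc=0x5
Byte[3]=A6: continuation. acc=(acc<<6)|0x26=0x166
Completed: cp=U+0166 (starts at byte 2)
Byte[4]=48: 1-byte ASCII. cp=U+0048
Byte[5]=C3: 2-byte lead, need 1 cont bytes. acc=0x3
Byte[6]=B8: continuation. acc=(acc<<6)|0x38=0xF8
Completed: cp=U+00F8 (starts at byte 5)
Byte[7]=C3: 2-byte lead, need 1 cont bytes. acc=0x3
Byte[8]=95: continuation. acc=(acc<<6)|0x15=0xD5
Completed: cp=U+00D5 (starts at byte 7)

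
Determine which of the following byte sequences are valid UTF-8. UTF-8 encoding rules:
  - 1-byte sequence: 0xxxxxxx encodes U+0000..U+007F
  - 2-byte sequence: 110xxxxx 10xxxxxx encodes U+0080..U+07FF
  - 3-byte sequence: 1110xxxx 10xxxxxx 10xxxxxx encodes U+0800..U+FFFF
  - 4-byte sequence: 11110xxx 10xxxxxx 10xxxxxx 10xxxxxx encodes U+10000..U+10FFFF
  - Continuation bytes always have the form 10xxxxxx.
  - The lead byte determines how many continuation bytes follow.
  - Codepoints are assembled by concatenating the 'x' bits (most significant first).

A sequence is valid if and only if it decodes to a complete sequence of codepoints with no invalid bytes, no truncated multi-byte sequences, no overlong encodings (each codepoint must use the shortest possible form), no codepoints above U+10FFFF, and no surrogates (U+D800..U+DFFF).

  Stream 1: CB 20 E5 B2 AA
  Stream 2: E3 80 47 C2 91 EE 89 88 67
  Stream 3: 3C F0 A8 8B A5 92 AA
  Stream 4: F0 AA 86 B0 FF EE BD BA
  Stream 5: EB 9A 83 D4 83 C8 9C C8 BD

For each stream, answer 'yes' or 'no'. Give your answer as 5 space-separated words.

Answer: no no no no yes

Derivation:
Stream 1: error at byte offset 1. INVALID
Stream 2: error at byte offset 2. INVALID
Stream 3: error at byte offset 5. INVALID
Stream 4: error at byte offset 4. INVALID
Stream 5: decodes cleanly. VALID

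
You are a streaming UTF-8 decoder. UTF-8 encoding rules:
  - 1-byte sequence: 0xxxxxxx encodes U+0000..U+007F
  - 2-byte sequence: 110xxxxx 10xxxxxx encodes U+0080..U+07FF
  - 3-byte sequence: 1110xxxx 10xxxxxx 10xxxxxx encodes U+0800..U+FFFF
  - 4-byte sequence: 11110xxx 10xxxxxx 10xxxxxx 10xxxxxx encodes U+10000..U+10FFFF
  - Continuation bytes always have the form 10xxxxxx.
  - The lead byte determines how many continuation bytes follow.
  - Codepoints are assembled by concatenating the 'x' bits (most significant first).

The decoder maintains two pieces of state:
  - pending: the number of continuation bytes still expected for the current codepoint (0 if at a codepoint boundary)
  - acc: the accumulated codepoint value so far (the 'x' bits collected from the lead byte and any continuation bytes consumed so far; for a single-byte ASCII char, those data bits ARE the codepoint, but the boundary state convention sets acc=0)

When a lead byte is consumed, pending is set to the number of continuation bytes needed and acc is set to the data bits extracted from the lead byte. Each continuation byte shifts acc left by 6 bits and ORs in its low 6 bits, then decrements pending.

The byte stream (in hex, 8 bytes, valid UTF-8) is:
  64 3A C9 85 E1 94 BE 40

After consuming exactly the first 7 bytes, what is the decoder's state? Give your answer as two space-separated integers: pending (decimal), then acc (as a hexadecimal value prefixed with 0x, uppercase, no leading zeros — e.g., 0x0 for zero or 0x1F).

Byte[0]=64: 1-byte. pending=0, acc=0x0
Byte[1]=3A: 1-byte. pending=0, acc=0x0
Byte[2]=C9: 2-byte lead. pending=1, acc=0x9
Byte[3]=85: continuation. acc=(acc<<6)|0x05=0x245, pending=0
Byte[4]=E1: 3-byte lead. pending=2, acc=0x1
Byte[5]=94: continuation. acc=(acc<<6)|0x14=0x54, pending=1
Byte[6]=BE: continuation. acc=(acc<<6)|0x3E=0x153E, pending=0

Answer: 0 0x153E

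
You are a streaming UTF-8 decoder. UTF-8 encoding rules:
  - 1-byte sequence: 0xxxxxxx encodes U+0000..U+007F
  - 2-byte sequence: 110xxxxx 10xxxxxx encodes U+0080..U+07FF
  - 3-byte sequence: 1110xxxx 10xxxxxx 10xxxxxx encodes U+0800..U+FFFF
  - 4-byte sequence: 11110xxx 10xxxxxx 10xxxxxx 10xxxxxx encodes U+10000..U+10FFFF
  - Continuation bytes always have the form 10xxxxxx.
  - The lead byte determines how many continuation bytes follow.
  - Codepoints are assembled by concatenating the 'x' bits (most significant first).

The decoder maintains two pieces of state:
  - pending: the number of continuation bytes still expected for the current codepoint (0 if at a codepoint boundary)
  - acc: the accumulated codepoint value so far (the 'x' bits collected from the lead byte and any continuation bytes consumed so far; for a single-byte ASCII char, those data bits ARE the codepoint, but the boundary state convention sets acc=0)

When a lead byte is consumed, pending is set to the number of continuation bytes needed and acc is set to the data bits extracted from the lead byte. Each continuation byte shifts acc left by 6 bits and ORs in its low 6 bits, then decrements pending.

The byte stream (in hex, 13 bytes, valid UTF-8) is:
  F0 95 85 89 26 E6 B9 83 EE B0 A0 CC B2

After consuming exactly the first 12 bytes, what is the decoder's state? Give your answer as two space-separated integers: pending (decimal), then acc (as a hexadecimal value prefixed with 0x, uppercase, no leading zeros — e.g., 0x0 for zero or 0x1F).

Byte[0]=F0: 4-byte lead. pending=3, acc=0x0
Byte[1]=95: continuation. acc=(acc<<6)|0x15=0x15, pending=2
Byte[2]=85: continuation. acc=(acc<<6)|0x05=0x545, pending=1
Byte[3]=89: continuation. acc=(acc<<6)|0x09=0x15149, pending=0
Byte[4]=26: 1-byte. pending=0, acc=0x0
Byte[5]=E6: 3-byte lead. pending=2, acc=0x6
Byte[6]=B9: continuation. acc=(acc<<6)|0x39=0x1B9, pending=1
Byte[7]=83: continuation. acc=(acc<<6)|0x03=0x6E43, pending=0
Byte[8]=EE: 3-byte lead. pending=2, acc=0xE
Byte[9]=B0: continuation. acc=(acc<<6)|0x30=0x3B0, pending=1
Byte[10]=A0: continuation. acc=(acc<<6)|0x20=0xEC20, pending=0
Byte[11]=CC: 2-byte lead. pending=1, acc=0xC

Answer: 1 0xC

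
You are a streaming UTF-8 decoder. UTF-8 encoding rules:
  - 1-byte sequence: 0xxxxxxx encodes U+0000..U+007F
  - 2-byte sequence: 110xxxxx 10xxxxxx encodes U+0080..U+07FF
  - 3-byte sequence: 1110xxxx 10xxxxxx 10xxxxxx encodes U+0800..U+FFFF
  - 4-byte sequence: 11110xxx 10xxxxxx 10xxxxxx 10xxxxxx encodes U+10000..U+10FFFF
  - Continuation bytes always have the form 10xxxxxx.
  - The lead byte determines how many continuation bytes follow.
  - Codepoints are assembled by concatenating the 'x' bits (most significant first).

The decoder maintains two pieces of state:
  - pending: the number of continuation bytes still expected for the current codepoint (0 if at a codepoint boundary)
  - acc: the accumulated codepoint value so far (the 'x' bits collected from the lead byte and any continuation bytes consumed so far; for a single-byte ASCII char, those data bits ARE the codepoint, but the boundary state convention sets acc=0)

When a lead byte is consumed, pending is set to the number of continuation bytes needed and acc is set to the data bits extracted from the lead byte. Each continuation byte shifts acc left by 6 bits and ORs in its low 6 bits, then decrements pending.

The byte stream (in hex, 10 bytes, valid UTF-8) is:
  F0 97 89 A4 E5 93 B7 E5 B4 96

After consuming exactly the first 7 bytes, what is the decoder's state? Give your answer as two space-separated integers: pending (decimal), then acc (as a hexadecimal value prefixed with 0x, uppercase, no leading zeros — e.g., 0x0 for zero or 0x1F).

Byte[0]=F0: 4-byte lead. pending=3, acc=0x0
Byte[1]=97: continuation. acc=(acc<<6)|0x17=0x17, pending=2
Byte[2]=89: continuation. acc=(acc<<6)|0x09=0x5C9, pending=1
Byte[3]=A4: continuation. acc=(acc<<6)|0x24=0x17264, pending=0
Byte[4]=E5: 3-byte lead. pending=2, acc=0x5
Byte[5]=93: continuation. acc=(acc<<6)|0x13=0x153, pending=1
Byte[6]=B7: continuation. acc=(acc<<6)|0x37=0x54F7, pending=0

Answer: 0 0x54F7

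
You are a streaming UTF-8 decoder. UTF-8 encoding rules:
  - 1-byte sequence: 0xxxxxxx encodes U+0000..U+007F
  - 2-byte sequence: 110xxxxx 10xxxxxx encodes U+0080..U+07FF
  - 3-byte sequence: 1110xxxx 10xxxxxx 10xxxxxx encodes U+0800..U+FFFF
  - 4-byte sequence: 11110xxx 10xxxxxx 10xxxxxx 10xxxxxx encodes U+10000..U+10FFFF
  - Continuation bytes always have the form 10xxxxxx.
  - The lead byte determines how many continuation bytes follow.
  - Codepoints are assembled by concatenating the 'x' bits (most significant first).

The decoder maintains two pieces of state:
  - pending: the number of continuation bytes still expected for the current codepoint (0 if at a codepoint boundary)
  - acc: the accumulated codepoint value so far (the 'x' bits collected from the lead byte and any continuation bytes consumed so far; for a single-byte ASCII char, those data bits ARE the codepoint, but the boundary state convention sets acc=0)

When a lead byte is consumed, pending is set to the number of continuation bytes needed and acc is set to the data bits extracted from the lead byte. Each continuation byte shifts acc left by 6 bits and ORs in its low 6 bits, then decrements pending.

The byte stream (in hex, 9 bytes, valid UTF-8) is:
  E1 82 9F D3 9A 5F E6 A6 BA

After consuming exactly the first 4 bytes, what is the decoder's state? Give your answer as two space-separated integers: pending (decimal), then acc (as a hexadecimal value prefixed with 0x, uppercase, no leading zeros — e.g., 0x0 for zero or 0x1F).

Answer: 1 0x13

Derivation:
Byte[0]=E1: 3-byte lead. pending=2, acc=0x1
Byte[1]=82: continuation. acc=(acc<<6)|0x02=0x42, pending=1
Byte[2]=9F: continuation. acc=(acc<<6)|0x1F=0x109F, pending=0
Byte[3]=D3: 2-byte lead. pending=1, acc=0x13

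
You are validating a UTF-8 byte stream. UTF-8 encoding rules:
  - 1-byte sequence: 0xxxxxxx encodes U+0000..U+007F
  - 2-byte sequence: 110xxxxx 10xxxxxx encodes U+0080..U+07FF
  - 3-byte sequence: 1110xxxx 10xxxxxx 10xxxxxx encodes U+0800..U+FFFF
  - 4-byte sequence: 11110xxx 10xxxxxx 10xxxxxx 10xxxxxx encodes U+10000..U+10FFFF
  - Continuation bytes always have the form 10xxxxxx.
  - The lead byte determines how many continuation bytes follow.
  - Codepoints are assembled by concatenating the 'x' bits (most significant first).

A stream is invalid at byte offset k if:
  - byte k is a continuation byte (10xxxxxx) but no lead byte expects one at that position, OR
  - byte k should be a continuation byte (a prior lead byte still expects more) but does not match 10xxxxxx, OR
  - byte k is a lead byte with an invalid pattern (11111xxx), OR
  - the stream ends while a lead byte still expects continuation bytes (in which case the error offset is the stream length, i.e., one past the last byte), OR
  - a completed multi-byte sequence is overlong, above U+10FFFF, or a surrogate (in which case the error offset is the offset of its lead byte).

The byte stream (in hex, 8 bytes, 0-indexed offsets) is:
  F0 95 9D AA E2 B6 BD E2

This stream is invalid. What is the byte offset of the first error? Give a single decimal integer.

Answer: 8

Derivation:
Byte[0]=F0: 4-byte lead, need 3 cont bytes. acc=0x0
Byte[1]=95: continuation. acc=(acc<<6)|0x15=0x15
Byte[2]=9D: continuation. acc=(acc<<6)|0x1D=0x55D
Byte[3]=AA: continuation. acc=(acc<<6)|0x2A=0x1576A
Completed: cp=U+1576A (starts at byte 0)
Byte[4]=E2: 3-byte lead, need 2 cont bytes. acc=0x2
Byte[5]=B6: continuation. acc=(acc<<6)|0x36=0xB6
Byte[6]=BD: continuation. acc=(acc<<6)|0x3D=0x2DBD
Completed: cp=U+2DBD (starts at byte 4)
Byte[7]=E2: 3-byte lead, need 2 cont bytes. acc=0x2
Byte[8]: stream ended, expected continuation. INVALID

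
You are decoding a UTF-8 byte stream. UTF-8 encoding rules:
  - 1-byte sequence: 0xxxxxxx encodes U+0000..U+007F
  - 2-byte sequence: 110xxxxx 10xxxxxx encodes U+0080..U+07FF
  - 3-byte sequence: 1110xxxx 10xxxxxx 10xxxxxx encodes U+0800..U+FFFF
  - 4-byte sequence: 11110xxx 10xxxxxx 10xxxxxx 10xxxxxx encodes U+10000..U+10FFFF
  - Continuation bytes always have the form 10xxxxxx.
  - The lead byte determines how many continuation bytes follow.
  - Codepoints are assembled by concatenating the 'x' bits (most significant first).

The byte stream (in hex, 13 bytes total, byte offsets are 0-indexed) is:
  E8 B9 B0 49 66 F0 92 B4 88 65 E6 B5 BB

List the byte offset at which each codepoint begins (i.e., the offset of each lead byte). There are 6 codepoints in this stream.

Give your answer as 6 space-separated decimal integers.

Answer: 0 3 4 5 9 10

Derivation:
Byte[0]=E8: 3-byte lead, need 2 cont bytes. acc=0x8
Byte[1]=B9: continuation. acc=(acc<<6)|0x39=0x239
Byte[2]=B0: continuation. acc=(acc<<6)|0x30=0x8E70
Completed: cp=U+8E70 (starts at byte 0)
Byte[3]=49: 1-byte ASCII. cp=U+0049
Byte[4]=66: 1-byte ASCII. cp=U+0066
Byte[5]=F0: 4-byte lead, need 3 cont bytes. acc=0x0
Byte[6]=92: continuation. acc=(acc<<6)|0x12=0x12
Byte[7]=B4: continuation. acc=(acc<<6)|0x34=0x4B4
Byte[8]=88: continuation. acc=(acc<<6)|0x08=0x12D08
Completed: cp=U+12D08 (starts at byte 5)
Byte[9]=65: 1-byte ASCII. cp=U+0065
Byte[10]=E6: 3-byte lead, need 2 cont bytes. acc=0x6
Byte[11]=B5: continuation. acc=(acc<<6)|0x35=0x1B5
Byte[12]=BB: continuation. acc=(acc<<6)|0x3B=0x6D7B
Completed: cp=U+6D7B (starts at byte 10)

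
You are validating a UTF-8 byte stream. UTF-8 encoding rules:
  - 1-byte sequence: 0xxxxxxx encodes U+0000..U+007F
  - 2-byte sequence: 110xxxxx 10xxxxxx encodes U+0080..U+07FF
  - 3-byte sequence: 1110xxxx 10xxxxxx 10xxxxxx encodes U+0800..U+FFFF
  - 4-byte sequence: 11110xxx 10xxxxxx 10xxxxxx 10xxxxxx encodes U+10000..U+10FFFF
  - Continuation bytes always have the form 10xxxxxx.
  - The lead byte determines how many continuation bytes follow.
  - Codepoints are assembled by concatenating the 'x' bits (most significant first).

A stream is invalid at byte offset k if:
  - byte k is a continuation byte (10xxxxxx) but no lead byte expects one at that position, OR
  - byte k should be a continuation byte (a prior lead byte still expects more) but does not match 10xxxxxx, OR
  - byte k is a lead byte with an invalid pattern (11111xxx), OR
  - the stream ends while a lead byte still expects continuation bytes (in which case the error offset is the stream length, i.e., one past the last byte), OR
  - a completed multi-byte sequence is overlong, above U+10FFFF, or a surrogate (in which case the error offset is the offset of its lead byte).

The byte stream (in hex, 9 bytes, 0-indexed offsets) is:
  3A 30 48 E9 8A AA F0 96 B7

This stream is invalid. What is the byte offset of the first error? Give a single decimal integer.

Byte[0]=3A: 1-byte ASCII. cp=U+003A
Byte[1]=30: 1-byte ASCII. cp=U+0030
Byte[2]=48: 1-byte ASCII. cp=U+0048
Byte[3]=E9: 3-byte lead, need 2 cont bytes. acc=0x9
Byte[4]=8A: continuation. acc=(acc<<6)|0x0A=0x24A
Byte[5]=AA: continuation. acc=(acc<<6)|0x2A=0x92AA
Completed: cp=U+92AA (starts at byte 3)
Byte[6]=F0: 4-byte lead, need 3 cont bytes. acc=0x0
Byte[7]=96: continuation. acc=(acc<<6)|0x16=0x16
Byte[8]=B7: continuation. acc=(acc<<6)|0x37=0x5B7
Byte[9]: stream ended, expected continuation. INVALID

Answer: 9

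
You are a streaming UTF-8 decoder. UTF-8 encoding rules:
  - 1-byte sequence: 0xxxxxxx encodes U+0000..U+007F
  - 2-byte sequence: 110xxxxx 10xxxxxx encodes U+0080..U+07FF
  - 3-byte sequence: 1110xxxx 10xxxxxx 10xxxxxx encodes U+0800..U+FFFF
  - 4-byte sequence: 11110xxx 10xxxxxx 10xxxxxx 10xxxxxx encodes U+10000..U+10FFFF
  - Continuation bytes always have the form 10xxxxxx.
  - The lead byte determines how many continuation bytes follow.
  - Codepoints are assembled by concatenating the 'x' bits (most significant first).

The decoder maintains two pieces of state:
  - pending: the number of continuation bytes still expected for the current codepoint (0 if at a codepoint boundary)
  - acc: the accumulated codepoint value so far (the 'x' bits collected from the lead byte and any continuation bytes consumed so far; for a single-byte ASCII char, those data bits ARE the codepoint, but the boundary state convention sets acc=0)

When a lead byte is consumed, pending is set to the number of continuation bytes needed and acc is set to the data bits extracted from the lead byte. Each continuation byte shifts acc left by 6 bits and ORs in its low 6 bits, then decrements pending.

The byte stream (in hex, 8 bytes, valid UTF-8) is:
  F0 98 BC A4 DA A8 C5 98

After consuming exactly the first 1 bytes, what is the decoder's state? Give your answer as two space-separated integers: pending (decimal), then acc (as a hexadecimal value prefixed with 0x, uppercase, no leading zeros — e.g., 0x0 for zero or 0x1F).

Answer: 3 0x0

Derivation:
Byte[0]=F0: 4-byte lead. pending=3, acc=0x0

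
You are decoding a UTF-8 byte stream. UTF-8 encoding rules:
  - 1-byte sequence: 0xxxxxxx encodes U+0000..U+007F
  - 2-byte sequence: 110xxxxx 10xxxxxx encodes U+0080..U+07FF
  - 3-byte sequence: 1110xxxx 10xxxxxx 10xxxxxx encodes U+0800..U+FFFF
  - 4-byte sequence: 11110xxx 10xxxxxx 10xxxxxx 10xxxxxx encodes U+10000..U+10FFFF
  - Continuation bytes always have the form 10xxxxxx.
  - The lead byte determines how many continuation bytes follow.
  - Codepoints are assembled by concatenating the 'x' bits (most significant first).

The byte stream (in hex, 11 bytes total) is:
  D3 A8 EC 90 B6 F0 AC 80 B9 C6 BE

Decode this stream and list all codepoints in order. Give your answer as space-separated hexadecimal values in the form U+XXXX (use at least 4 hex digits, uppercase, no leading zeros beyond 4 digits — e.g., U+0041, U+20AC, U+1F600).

Answer: U+04E8 U+C436 U+2C039 U+01BE

Derivation:
Byte[0]=D3: 2-byte lead, need 1 cont bytes. acc=0x13
Byte[1]=A8: continuation. acc=(acc<<6)|0x28=0x4E8
Completed: cp=U+04E8 (starts at byte 0)
Byte[2]=EC: 3-byte lead, need 2 cont bytes. acc=0xC
Byte[3]=90: continuation. acc=(acc<<6)|0x10=0x310
Byte[4]=B6: continuation. acc=(acc<<6)|0x36=0xC436
Completed: cp=U+C436 (starts at byte 2)
Byte[5]=F0: 4-byte lead, need 3 cont bytes. acc=0x0
Byte[6]=AC: continuation. acc=(acc<<6)|0x2C=0x2C
Byte[7]=80: continuation. acc=(acc<<6)|0x00=0xB00
Byte[8]=B9: continuation. acc=(acc<<6)|0x39=0x2C039
Completed: cp=U+2C039 (starts at byte 5)
Byte[9]=C6: 2-byte lead, need 1 cont bytes. acc=0x6
Byte[10]=BE: continuation. acc=(acc<<6)|0x3E=0x1BE
Completed: cp=U+01BE (starts at byte 9)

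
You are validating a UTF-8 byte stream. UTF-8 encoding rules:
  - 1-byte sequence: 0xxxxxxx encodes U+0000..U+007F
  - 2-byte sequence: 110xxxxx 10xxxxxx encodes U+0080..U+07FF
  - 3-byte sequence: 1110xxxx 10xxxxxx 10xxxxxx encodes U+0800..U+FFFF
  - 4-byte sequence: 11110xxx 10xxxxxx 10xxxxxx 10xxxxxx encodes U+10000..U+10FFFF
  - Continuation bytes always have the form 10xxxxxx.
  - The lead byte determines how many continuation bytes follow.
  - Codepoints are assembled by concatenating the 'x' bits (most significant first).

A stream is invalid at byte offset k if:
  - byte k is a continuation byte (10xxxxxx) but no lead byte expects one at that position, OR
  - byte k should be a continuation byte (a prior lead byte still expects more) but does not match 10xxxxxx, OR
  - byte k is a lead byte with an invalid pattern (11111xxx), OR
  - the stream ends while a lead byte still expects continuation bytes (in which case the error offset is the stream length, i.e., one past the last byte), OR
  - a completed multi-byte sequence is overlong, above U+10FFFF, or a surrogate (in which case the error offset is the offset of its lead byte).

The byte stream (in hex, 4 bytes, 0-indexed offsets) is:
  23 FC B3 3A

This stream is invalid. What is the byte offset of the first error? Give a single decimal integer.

Byte[0]=23: 1-byte ASCII. cp=U+0023
Byte[1]=FC: INVALID lead byte (not 0xxx/110x/1110/11110)

Answer: 1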